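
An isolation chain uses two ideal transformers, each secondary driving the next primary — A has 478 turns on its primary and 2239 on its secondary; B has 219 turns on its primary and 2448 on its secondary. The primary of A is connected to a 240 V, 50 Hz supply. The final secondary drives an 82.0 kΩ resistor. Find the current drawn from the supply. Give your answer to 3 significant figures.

Secondary of A: V = 240.00 × 2239/478 = 1124.2 V.
Secondary of B: V = 1124.2 × 2448/219 = 12566 V.
I_load = 12566/82000 = 0.15325 A, so P_out = 12566 × 0.15325 = 1925.7 W.
All ideal ⇒ P_in = P_out, so I_supply = 1925.7/240 = 8.02 A.

I_supply ≈ 8.02 A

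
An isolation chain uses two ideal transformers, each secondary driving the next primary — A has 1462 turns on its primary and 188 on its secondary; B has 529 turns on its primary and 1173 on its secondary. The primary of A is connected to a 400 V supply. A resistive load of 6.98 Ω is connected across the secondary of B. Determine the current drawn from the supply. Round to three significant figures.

Secondary of A: V = 400.00 × 188/1462 = 51.436 V.
Secondary of B: V = 51.436 × 1173/529 = 114.05 V.
I_load = 114.05/6.98 = 16.340 A, so P_out = 114.05 × 16.340 = 1863.7 W.
All ideal ⇒ P_in = P_out, so I_supply = 1863.7/400 = 4.66 A.

I_supply ≈ 4.66 A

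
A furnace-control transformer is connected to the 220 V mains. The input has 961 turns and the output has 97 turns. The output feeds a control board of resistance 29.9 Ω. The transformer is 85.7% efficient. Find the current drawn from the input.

V_out = 220 × 97/961 = 22.206 V.
I_out = V_out/R = 22.206/29.9 = 0.74268 A.
P_out = V_out I_out = 22.206 × 0.74268 = 16.492 W.
P_in = P_out/η = 16.492/0.857 = 19.244 W.
I_in = P_in/V_in = 19.244/220 = 0.0875 A.

I_in ≈ 0.0875 A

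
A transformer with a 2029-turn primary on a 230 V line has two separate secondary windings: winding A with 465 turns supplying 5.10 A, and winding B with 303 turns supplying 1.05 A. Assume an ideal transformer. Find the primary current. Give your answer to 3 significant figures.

I_p ≈ 1.33 A

V_A = 230 × 465/2029 = 52.711 V; V_B = 230 × 303/2029 = 34.347 V.
P_out = V_A I_A + V_B I_B = 52.711×5.10 + 34.347×1.05 = 268.82 + 36.064 = 304.89 W.
Ideal ⇒ P_in = P_out, so I_p = P_out/V_p = 304.89/230 = 1.33 A.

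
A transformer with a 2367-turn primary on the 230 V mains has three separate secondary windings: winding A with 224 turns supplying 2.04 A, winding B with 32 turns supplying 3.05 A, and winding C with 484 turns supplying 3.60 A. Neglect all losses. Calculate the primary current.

V_A = 230 × 224/2367 = 21.766 V; V_B = 230 × 32/2367 = 3.1094 V; V_C = 230 × 484/2367 = 47.030 V.
P_out = V_A I_A + V_B I_B + V_C I_C = 21.766×2.04 + 3.1094×3.05 + 47.030×3.60 = 44.403 + 9.4837 + 169.31 = 223.19 W.
Ideal ⇒ P_in = P_out, so I_p = P_out/V_p = 223.19/230 = 0.970 A.

I_p ≈ 0.970 A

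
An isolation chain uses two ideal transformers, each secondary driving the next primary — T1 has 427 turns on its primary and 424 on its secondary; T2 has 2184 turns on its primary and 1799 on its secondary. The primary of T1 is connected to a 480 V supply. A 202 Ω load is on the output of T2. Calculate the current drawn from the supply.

I_supply ≈ 1.59 A

Secondary of T1: V = 480.00 × 424/427 = 476.63 V.
Secondary of T2: V = 476.63 × 1799/2184 = 392.61 V.
I_load = 392.61/202 = 1.9436 A, so P_out = 392.61 × 1.9436 = 763.07 W.
All ideal ⇒ P_in = P_out, so I_supply = 763.07/480 = 1.59 A.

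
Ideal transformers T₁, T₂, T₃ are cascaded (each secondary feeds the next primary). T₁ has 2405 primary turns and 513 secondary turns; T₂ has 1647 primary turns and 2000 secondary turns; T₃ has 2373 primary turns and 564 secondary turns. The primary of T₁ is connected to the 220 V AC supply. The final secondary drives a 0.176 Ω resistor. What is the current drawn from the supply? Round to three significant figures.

After T₁: V = 220.00 × 513/2405 = 46.927 V.
After T₂: V = 46.927 × 2000/1647 = 56.985 V.
After T₃: V = 56.985 × 564/2373 = 13.544 V.
I_load = 13.544/0.176 = 76.954 A, so P_out = 13.544 × 76.954 = 1042.3 W.
All ideal ⇒ P_in = P_out, so I_supply = 1042.3/220 = 4.74 A.

I_supply ≈ 4.74 A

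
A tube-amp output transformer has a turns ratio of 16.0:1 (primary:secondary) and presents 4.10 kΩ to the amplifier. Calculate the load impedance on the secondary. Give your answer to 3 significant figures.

Z_s ≈ 16.0 Ω

Z_s = Z_p/(N_p/N_s)² = 4100/16.0² = 16.0 Ω.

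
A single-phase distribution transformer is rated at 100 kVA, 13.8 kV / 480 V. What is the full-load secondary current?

I_s = S/V_s = 100000/480 = 208 A.

I_s ≈ 208 A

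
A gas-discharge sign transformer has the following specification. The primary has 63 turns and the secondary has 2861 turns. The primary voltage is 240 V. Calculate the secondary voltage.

V_s ≈ 10900 V

V_s/V_p = N_s/N_p, so V_s = 240 × 2861/63 = 10900 V.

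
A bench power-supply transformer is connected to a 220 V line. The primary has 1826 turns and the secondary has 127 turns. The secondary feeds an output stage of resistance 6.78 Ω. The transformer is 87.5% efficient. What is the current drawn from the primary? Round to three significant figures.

I_p ≈ 0.179 A

V_s = 220 × 127/1826 = 15.301 V.
I_s = V_s/R = 15.301/6.78 = 2.2568 A.
P_out = V_s I_s = 15.301 × 2.2568 = 34.532 W.
P_in = P_out/η = 34.532/0.875 = 39.465 W.
I_p = P_in/V_p = 39.465/220 = 0.179 A.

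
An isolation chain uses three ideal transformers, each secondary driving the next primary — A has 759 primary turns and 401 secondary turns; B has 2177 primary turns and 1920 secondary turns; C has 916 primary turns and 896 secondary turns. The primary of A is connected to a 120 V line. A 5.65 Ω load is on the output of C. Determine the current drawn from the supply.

I_supply ≈ 4.41 A

Secondary of A: V = 120.00 × 401/759 = 63.399 V.
Secondary of B: V = 63.399 × 1920/2177 = 55.915 V.
Secondary of C: V = 55.915 × 896/916 = 54.694 V.
I_load = 54.694/5.65 = 9.6803 A, so P_out = 54.694 × 9.6803 = 529.46 W.
All ideal ⇒ P_in = P_out, so I_supply = 529.46/120 = 4.41 A.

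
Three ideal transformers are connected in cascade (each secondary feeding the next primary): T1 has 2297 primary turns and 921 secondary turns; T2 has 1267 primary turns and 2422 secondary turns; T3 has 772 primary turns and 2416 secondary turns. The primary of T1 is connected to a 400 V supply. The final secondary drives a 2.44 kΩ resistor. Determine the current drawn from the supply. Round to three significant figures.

I_supply ≈ 0.943 A

After T1: V = 400.00 × 921/2297 = 160.38 V.
After T2: V = 160.38 × 2422/1267 = 306.59 V.
After T3: V = 306.59 × 2416/772 = 959.48 V.
I_load = 959.48/2440 = 0.39323 A, so P_out = 959.48 × 0.39323 = 377.30 W.
All ideal ⇒ P_in = P_out, so I_supply = 377.30/400 = 0.943 A.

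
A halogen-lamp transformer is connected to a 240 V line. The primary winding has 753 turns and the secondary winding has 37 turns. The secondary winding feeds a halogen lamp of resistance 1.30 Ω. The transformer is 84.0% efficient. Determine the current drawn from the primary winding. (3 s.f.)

I_p ≈ 0.531 A

V_s = 240 × 37/753 = 11.793 V.
I_s = V_s/R = 11.793/1.30 = 9.0714 A.
P_out = V_s I_s = 11.793 × 9.0714 = 106.98 W.
P_in = P_out/η = 106.98/0.840 = 127.35 W.
I_p = P_in/V_p = 127.35/240 = 0.531 A.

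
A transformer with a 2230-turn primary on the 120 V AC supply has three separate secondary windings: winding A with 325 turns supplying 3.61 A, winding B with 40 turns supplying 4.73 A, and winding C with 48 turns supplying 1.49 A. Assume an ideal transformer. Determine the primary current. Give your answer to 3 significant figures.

V_A = 120 × 325/2230 = 17.489 V; V_B = 120 × 40/2230 = 2.1525 V; V_C = 120 × 48/2230 = 2.5830 V.
P_out = V_A I_A + V_B I_B + V_C I_C = 17.489×3.61 + 2.1525×4.73 + 2.5830×1.49 = 63.135 + 10.181 + 3.8486 = 77.164 W.
Ideal ⇒ P_in = P_out, so I_p = P_out/V_p = 77.164/120 = 0.643 A.

I_p ≈ 0.643 A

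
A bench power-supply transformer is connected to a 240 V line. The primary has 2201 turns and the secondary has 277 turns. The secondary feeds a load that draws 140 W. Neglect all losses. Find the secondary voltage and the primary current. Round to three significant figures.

V_s = V_p × N_s/N_p = 240 × 277/2201 = 30.204 V.
I_s = P/V_s = 140/30.204 = 4.6351 A.
I_p = I_s × N_s/N_p = 4.6351 × 277/2201 = 0.583 A.

V_s ≈ 30.2 V, I_p ≈ 0.583 A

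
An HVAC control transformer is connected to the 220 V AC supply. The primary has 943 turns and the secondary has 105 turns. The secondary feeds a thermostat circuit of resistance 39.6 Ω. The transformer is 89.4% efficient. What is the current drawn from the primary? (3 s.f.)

I_p ≈ 0.0770 A

V_s = 220 × 105/943 = 24.496 V.
I_s = V_s/R = 24.496/39.6 = 0.61859 A.
P_out = V_s I_s = 24.496 × 0.61859 = 15.153 W.
P_in = P_out/η = 15.153/0.894 = 16.950 W.
I_p = P_in/V_p = 16.950/220 = 0.0770 A.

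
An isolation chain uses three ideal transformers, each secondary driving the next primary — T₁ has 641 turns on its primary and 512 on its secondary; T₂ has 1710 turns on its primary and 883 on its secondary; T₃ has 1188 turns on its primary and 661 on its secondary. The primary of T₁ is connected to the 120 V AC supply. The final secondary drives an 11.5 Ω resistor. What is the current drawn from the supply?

I_supply ≈ 0.550 A

Secondary of T₁: V = 120.00 × 512/641 = 95.850 V.
Secondary of T₂: V = 95.850 × 883/1710 = 49.495 V.
Secondary of T₃: V = 49.495 × 661/1188 = 27.539 V.
I_load = 27.539/11.5 = 2.3947 A, so P_out = 27.539 × 2.3947 = 65.946 W.
All ideal ⇒ P_in = P_out, so I_supply = 65.946/120 = 0.550 A.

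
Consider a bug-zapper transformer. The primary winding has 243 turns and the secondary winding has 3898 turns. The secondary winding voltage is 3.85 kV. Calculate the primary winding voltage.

V_p/V_s = N_p/N_s, so V_p = 3850 × 243/3898 = 240 V.

V_p ≈ 240 V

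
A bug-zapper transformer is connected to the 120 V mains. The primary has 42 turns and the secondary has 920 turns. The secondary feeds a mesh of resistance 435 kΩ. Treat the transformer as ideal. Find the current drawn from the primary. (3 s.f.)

I_p ≈ 0.132 A

V_s = V_p × N_s/N_p = 120 × 920/42 = 2628.6 V.
I_s = V_s/R = 2628.6/435000 = 0.0060427 A.
For an ideal transformer I_p N_p = I_s N_s, so I_p = 0.0060427 × 920/42 = 0.132 A.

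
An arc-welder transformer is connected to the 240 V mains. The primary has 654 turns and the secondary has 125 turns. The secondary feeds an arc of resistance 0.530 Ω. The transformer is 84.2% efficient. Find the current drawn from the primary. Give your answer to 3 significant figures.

V_s = 240 × 125/654 = 45.872 V.
I_s = V_s/R = 45.872/0.530 = 86.550 A.
P_out = V_s I_s = 45.872 × 86.550 = 3970.2 W.
P_in = P_out/η = 3970.2/0.842 = 4715.2 W.
I_p = P_in/V_p = 4715.2/240 = 19.6 A.

I_p ≈ 19.6 A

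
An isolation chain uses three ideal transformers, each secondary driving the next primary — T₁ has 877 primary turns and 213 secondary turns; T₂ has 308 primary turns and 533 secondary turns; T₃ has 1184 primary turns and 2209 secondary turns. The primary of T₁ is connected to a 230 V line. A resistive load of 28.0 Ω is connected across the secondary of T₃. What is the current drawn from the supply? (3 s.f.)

After T₁: V = 230.00 × 213/877 = 55.861 V.
After T₂: V = 55.861 × 533/308 = 96.668 V.
After T₃: V = 96.668 × 2209/1184 = 180.36 V.
I_load = 180.36/28.0 = 6.4413 A, so P_out = 180.36 × 6.4413 = 1161.7 W.
All ideal ⇒ P_in = P_out, so I_supply = 1161.7/230 = 5.05 A.

I_supply ≈ 5.05 A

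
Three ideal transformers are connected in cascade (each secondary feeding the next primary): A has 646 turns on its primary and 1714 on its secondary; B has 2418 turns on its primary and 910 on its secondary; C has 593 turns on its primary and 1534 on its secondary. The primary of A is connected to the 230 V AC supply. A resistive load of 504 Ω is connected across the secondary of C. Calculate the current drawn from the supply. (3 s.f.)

After A: V = 230.00 × 1714/646 = 610.25 V.
After B: V = 610.25 × 910/2418 = 229.66 V.
After C: V = 229.66 × 1534/593 = 594.10 V.
I_load = 594.10/504 = 1.1788 A, so P_out = 594.10 × 1.1788 = 700.31 W.
All ideal ⇒ P_in = P_out, so I_supply = 700.31/230 = 3.04 A.

I_supply ≈ 3.04 A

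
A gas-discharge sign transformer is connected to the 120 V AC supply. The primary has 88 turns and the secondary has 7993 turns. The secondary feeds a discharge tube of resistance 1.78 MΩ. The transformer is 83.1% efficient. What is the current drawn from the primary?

I_p ≈ 0.669 A

V_s = 120 × 7993/88 = 10900 V.
I_s = V_s/R = 10900/(1.78×10^6) = 0.0061233 A.
P_out = V_s I_s = 10900 × 0.0061233 = 66.742 W.
P_in = P_out/η = 66.742/0.831 = 80.315 W.
I_p = P_in/V_p = 80.315/120 = 0.669 A.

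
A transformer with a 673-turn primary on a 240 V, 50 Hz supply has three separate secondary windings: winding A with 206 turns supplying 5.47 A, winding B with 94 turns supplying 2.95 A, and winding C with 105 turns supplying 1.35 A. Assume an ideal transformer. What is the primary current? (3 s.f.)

I_p ≈ 2.30 A

V_A = 240 × 206/673 = 73.462 V; V_B = 240 × 94/673 = 33.522 V; V_C = 240 × 105/673 = 37.444 V.
P_out = V_A I_A + V_B I_B + V_C I_C = 73.462×5.47 + 33.522×2.95 + 37.444×1.35 = 401.84 + 98.889 + 50.550 = 551.28 W.
Ideal ⇒ P_in = P_out, so I_p = P_out/V_p = 551.28/240 = 2.30 A.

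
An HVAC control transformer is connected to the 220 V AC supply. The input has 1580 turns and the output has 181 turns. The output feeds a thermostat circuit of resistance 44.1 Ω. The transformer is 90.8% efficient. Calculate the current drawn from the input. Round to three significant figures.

V_out = 220 × 181/1580 = 25.203 V.
I_out = V_out/R = 25.203/44.1 = 0.57149 A.
P_out = V_out I_out = 25.203 × 0.57149 = 14.403 W.
P_in = P_out/η = 14.403/0.908 = 15.862 W.
I_in = P_in/V_in = 15.862/220 = 0.0721 A.

I_in ≈ 0.0721 A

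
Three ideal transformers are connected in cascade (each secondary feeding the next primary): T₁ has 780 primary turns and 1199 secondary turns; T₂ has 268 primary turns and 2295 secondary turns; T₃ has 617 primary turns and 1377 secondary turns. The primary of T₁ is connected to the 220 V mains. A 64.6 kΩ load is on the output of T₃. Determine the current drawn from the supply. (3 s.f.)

Secondary of T₁: V = 220.00 × 1199/780 = 338.18 V.
Secondary of T₂: V = 338.18 × 2295/268 = 2896.0 V.
Secondary of T₃: V = 2896.0 × 1377/617 = 6463.1 V.
I_load = 6463.1/64600 = 0.10005 A, so P_out = 6463.1 × 0.10005 = 646.63 W.
All ideal ⇒ P_in = P_out, so I_supply = 646.63/220 = 2.94 A.

I_supply ≈ 2.94 A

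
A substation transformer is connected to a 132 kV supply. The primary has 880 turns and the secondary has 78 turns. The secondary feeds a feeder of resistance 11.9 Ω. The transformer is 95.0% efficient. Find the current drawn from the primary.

I_p ≈ 91.7 A

V_s = 132000 × 78/880 = 11700 V.
I_s = V_s/R = 11700/11.9 = 983.19 A.
P_out = V_s I_s = 11700 × 983.19 = 1.1503×10^7 W.
P_in = P_out/η = 1.1503×10^7/0.950 = 1.2109×10^7 W.
I_p = P_in/V_p = 1.2109×10^7/132000 = 91.7 A.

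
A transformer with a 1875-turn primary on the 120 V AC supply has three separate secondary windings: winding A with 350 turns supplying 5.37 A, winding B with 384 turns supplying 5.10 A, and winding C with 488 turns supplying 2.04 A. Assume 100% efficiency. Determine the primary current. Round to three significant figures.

V_A = 120 × 350/1875 = 22.400 V; V_B = 120 × 384/1875 = 24.576 V; V_C = 120 × 488/1875 = 31.232 V.
P_out = V_A I_A + V_B I_B + V_C I_C = 22.400×5.37 + 24.576×5.10 + 31.232×2.04 = 120.29 + 125.34 + 63.713 = 309.34 W.
Ideal ⇒ P_in = P_out, so I_p = P_out/V_p = 309.34/120 = 2.58 A.

I_p ≈ 2.58 A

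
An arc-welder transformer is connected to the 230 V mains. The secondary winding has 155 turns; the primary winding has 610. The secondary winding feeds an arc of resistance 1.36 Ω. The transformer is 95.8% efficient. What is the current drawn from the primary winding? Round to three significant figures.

I_p ≈ 11.4 A

V_s = 230 × 155/610 = 58.443 V.
I_s = V_s/R = 58.443/1.36 = 42.973 A.
P_out = V_s I_s = 58.443 × 42.973 = 2511.4 W.
P_in = P_out/η = 2511.4/0.958 = 2621.5 W.
I_p = P_in/V_p = 2621.5/230 = 11.4 A.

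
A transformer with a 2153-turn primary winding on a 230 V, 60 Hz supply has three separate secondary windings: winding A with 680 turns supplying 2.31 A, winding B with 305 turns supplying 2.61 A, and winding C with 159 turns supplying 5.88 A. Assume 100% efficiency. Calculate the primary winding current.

I_p ≈ 1.53 A

V_A = 230 × 680/2153 = 72.643 V; V_B = 230 × 305/2153 = 32.582 V; V_C = 230 × 159/2153 = 16.986 V.
P_out = V_A I_A + V_B I_B + V_C I_C = 72.643×2.31 + 32.582×2.61 + 16.986×5.88 = 167.80 + 85.040 + 99.875 = 352.72 W.
Ideal ⇒ P_in = P_out, so I_p = P_out/V_p = 352.72/230 = 1.53 A.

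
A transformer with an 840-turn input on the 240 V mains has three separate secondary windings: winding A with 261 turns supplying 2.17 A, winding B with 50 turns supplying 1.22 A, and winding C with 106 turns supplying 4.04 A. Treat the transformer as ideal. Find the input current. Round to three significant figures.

V_A = 240 × 261/840 = 74.571 V; V_B = 240 × 50/840 = 14.286 V; V_C = 240 × 106/840 = 30.286 V.
P_out = V_A I_A + V_B I_B + V_C I_C = 74.571×2.17 + 14.286×1.22 + 30.286×4.04 = 161.82 + 17.429 + 122.35 = 301.60 W.
Ideal ⇒ P_in = P_out, so I_in = P_out/V_in = 301.60/240 = 1.26 A.

I_in ≈ 1.26 A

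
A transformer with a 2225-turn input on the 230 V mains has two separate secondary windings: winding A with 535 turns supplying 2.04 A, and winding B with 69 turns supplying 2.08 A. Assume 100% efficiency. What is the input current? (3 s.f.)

I_in ≈ 0.555 A

V_A = 230 × 535/2225 = 55.303 V; V_B = 230 × 69/2225 = 7.1326 V.
P_out = V_A I_A + V_B I_B = 55.303×2.04 + 7.1326×2.08 = 112.82 + 14.836 = 127.65 W.
Ideal ⇒ P_in = P_out, so I_in = P_out/V_in = 127.65/230 = 0.555 A.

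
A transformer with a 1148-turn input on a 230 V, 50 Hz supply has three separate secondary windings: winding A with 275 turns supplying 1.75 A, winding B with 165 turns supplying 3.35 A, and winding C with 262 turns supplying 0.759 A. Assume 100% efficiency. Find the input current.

V_A = 230 × 275/1148 = 55.096 V; V_B = 230 × 165/1148 = 33.057 V; V_C = 230 × 262/1148 = 52.491 V.
P_out = V_A I_A + V_B I_B + V_C I_C = 55.096×1.75 + 33.057×3.35 + 52.491×0.759 = 96.418 + 110.74 + 39.841 = 247.00 W.
Ideal ⇒ P_in = P_out, so I_in = P_out/V_in = 247.00/230 = 1.07 A.

I_in ≈ 1.07 A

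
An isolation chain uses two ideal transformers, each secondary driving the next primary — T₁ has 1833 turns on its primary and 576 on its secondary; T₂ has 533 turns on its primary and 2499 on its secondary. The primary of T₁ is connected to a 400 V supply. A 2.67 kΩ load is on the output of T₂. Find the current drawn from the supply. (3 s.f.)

After T₁: V = 400.00 × 576/1833 = 125.70 V.
After T₂: V = 125.70 × 2499/533 = 589.33 V.
I_load = 589.33/2670 = 0.22072 A, so P_out = 589.33 × 0.22072 = 130.08 W.
All ideal ⇒ P_in = P_out, so I_supply = 130.08/400 = 0.325 A.

I_supply ≈ 0.325 A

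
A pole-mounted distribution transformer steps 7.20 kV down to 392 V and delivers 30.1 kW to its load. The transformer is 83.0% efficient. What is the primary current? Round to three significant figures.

I_p ≈ 5.04 A

P_in = P_out/η = 30100/0.830 = 36265 W.
I_p = P_in/V_p = 36265/7200 = 5.04 A.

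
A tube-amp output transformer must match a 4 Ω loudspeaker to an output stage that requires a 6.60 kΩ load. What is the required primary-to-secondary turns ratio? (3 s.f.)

Z_p/Z_s = (N_p/N_s)², so N_p/N_s = √(6600/4) = √1650 = 40.6.

N_p/N_s ≈ 40.6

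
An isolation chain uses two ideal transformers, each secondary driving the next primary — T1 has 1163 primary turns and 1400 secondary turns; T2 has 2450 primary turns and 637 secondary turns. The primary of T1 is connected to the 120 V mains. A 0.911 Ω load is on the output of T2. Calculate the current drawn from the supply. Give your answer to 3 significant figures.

I_supply ≈ 12.9 A

After T1: V = 120.00 × 1400/1163 = 144.45 V.
After T2: V = 144.45 × 637/2450 = 37.558 V.
I_load = 37.558/0.911 = 41.227 A, so P_out = 37.558 × 41.227 = 1548.4 W.
All ideal ⇒ P_in = P_out, so I_supply = 1548.4/120 = 12.9 A.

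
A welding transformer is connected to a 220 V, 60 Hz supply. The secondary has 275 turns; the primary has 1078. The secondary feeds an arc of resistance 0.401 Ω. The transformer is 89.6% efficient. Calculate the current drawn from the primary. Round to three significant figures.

I_p ≈ 39.8 A

V_s = 220 × 275/1078 = 56.122 V.
I_s = V_s/R = 56.122/0.401 = 139.96 A.
P_out = V_s I_s = 56.122 × 139.96 = 7854.7 W.
P_in = P_out/η = 7854.7/0.896 = 8766.4 W.
I_p = P_in/V_p = 8766.4/220 = 39.8 A.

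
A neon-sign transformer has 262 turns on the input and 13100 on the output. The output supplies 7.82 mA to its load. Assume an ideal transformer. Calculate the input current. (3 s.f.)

I_in ≈ 0.391 A

For an ideal transformer I_in/I_out = N_out/N_in, so I_in = 0.00782 × 13100/262 = 0.391 A.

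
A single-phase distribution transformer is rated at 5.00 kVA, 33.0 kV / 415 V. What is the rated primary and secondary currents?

I_p = S/V_p = 5000/33000 = 0.152 A.
I_s = S/V_s = 5000/415 = 12.0 A.

I_p ≈ 0.152 A, I_s ≈ 12.0 A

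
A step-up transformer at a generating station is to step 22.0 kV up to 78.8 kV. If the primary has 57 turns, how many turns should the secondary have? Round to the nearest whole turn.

N_s = 204 turns

N_s/N_p = V_s/V_p, so N_s = 57 × 78800/22000 = 204.2 ≈ 204 turns.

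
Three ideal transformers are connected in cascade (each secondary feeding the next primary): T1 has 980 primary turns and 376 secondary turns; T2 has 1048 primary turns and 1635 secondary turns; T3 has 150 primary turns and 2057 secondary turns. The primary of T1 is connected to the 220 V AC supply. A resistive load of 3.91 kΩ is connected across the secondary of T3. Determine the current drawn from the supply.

After T1: V = 220.00 × 376/980 = 84.408 V.
After T2: V = 84.408 × 1635/1048 = 131.69 V.
After T3: V = 131.69 × 2057/150 = 1805.9 V.
I_load = 1805.9/3910 = 0.46186 A, so P_out = 1805.9 × 0.46186 = 834.05 W.
All ideal ⇒ P_in = P_out, so I_supply = 834.05/220 = 3.79 A.

I_supply ≈ 3.79 A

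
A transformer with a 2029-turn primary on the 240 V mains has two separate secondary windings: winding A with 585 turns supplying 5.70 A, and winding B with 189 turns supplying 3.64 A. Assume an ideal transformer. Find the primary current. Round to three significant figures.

I_p ≈ 1.98 A

V_A = 240 × 585/2029 = 69.197 V; V_B = 240 × 189/2029 = 22.356 V.
P_out = V_A I_A + V_B I_B = 69.197×5.70 + 22.356×3.64 = 394.42 + 81.375 = 475.80 W.
Ideal ⇒ P_in = P_out, so I_p = P_out/V_p = 475.80/240 = 1.98 A.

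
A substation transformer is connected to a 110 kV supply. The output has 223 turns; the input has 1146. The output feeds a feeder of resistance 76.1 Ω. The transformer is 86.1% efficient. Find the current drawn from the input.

I_in ≈ 63.6 A

V_out = 110000 × 223/1146 = 21405 V.
I_out = V_out/R = 21405/76.1 = 281.27 A.
P_out = V_out I_out = 21405 × 281.27 = 6.0206×10^6 W.
P_in = P_out/η = 6.0206×10^6/0.861 = 6.9926×10^6 W.
I_in = P_in/V_in = 6.9926×10^6/110000 = 63.6 A.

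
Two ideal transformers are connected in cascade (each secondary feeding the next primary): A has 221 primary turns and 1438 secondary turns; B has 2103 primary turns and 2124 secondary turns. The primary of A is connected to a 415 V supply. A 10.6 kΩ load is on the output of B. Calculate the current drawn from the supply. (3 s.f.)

Secondary of A: V = 415.00 × 1438/221 = 2700.3 V.
Secondary of B: V = 2700.3 × 2124/2103 = 2727.3 V.
I_load = 2727.3/10600 = 0.25729 A, so P_out = 2727.3 × 0.25729 = 701.70 W.
All ideal ⇒ P_in = P_out, so I_supply = 701.70/415 = 1.69 A.

I_supply ≈ 1.69 A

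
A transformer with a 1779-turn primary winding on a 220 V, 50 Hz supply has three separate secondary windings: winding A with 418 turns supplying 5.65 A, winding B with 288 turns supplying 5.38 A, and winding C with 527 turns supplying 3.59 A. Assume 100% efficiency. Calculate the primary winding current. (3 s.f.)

V_A = 220 × 418/1779 = 51.692 V; V_B = 220 × 288/1779 = 35.616 V; V_C = 220 × 527/1779 = 65.171 V.
P_out = V_A I_A + V_B I_B + V_C I_C = 51.692×5.65 + 35.616×5.38 + 65.171×3.59 = 292.06 + 191.61 + 233.97 = 717.64 W.
Ideal ⇒ P_in = P_out, so I_p = P_out/V_p = 717.64/220 = 3.26 A.

I_p ≈ 3.26 A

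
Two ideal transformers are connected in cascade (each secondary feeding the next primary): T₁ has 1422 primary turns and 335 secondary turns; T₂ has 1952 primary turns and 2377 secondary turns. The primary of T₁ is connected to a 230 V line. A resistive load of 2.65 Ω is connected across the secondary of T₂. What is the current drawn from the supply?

I_supply ≈ 7.14 A

Secondary of T₁: V = 230.00 × 335/1422 = 54.184 V.
Secondary of T₂: V = 54.184 × 2377/1952 = 65.982 V.
I_load = 65.982/2.65 = 24.899 A, so P_out = 65.982 × 24.899 = 1642.9 W.
All ideal ⇒ P_in = P_out, so I_supply = 1642.9/230 = 7.14 A.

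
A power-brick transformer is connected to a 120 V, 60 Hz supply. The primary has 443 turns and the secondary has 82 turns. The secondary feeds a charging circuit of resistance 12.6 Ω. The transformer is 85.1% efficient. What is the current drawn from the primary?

I_p ≈ 0.383 A

V_s = 120 × 82/443 = 22.212 V.
I_s = V_s/R = 22.212/12.6 = 1.7629 A.
P_out = V_s I_s = 22.212 × 1.7629 = 39.157 W.
P_in = P_out/η = 39.157/0.851 = 46.013 W.
I_p = P_in/V_p = 46.013/120 = 0.383 A.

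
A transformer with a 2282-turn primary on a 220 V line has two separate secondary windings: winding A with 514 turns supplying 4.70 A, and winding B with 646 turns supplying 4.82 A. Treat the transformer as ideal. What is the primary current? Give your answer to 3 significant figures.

I_p ≈ 2.42 A

V_A = 220 × 514/2282 = 49.553 V; V_B = 220 × 646/2282 = 62.279 V.
P_out = V_A I_A + V_B I_B = 49.553×4.70 + 62.279×4.82 = 232.90 + 300.18 = 533.08 W.
Ideal ⇒ P_in = P_out, so I_p = P_out/V_p = 533.08/220 = 2.42 A.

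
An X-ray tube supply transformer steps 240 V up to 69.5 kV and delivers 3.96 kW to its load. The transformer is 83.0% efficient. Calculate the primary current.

I_p ≈ 19.9 A

P_in = P_out/η = 3960/0.830 = 4771.1 W.
I_p = P_in/V_p = 4771.1/240 = 19.9 A.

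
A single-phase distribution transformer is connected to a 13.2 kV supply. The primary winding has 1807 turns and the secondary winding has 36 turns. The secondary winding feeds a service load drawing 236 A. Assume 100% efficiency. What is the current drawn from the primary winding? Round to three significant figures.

For an ideal transformer I_p N_p = I_s N_s, so I_p = 236 × 36/1807 = 4.70 A.

I_p ≈ 4.70 A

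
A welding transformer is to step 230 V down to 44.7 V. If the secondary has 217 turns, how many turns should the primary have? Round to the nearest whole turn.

N_p = 1117 turns

N_p/N_s = V_p/V_s, so N_p = 217 × 230/44.7 = 1116.6 ≈ 1117 turns.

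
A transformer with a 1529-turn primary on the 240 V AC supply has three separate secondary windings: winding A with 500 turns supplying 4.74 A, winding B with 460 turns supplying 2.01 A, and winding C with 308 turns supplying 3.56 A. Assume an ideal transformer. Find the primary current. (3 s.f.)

I_p ≈ 2.87 A

V_A = 240 × 500/1529 = 78.483 V; V_B = 240 × 460/1529 = 72.204 V; V_C = 240 × 308/1529 = 48.345 V.
P_out = V_A I_A + V_B I_B + V_C I_C = 78.483×4.74 + 72.204×2.01 + 48.345×3.56 = 372.01 + 145.13 + 172.11 = 689.25 W.
Ideal ⇒ P_in = P_out, so I_p = P_out/V_p = 689.25/240 = 2.87 A.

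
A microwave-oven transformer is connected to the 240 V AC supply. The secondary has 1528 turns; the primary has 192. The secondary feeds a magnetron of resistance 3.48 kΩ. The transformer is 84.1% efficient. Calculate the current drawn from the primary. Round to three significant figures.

I_p ≈ 5.19 A

V_s = 240 × 1528/192 = 1910.0 V.
I_s = V_s/R = 1910.0/3480 = 0.54885 A.
P_out = V_s I_s = 1910.0 × 0.54885 = 1048.3 W.
P_in = P_out/η = 1048.3/0.841 = 1246.5 W.
I_p = P_in/V_p = 1246.5/240 = 5.19 A.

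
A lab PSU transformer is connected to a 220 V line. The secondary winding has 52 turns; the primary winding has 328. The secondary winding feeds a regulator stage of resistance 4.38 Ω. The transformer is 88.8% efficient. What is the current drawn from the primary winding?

V_s = 220 × 52/328 = 34.878 V.
I_s = V_s/R = 34.878/4.38 = 7.9630 A.
P_out = V_s I_s = 34.878 × 7.9630 = 277.73 W.
P_in = P_out/η = 277.73/0.888 = 312.76 W.
I_p = P_in/V_p = 312.76/220 = 1.42 A.

I_p ≈ 1.42 A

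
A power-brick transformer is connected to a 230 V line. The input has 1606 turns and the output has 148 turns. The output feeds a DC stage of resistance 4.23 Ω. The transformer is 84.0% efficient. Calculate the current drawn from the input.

V_out = 230 × 148/1606 = 21.196 V.
I_out = V_out/R = 21.196/4.23 = 5.0108 A.
P_out = V_out I_out = 21.196 × 5.0108 = 106.21 W.
P_in = P_out/η = 106.21/0.840 = 126.44 W.
I_in = P_in/V_in = 126.44/230 = 0.550 A.

I_in ≈ 0.550 A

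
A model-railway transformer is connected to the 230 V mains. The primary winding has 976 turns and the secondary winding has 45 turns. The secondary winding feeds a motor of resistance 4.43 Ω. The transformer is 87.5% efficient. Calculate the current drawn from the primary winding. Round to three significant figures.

I_p ≈ 0.126 A

V_s = 230 × 45/976 = 10.605 V.
I_s = V_s/R = 10.605/4.43 = 2.3938 A.
P_out = V_s I_s = 10.605 × 2.3938 = 25.385 W.
P_in = P_out/η = 25.385/0.875 = 29.011 W.
I_p = P_in/V_p = 29.011/230 = 0.126 A.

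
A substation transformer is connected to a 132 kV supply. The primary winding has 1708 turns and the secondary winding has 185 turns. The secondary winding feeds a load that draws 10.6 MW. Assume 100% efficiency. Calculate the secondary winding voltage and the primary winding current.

V_s ≈ 14300 V, I_p ≈ 80.3 A

V_s = V_p × N_s/N_p = 132000 × 185/1708 = 14297 V.
I_s = P/V_s = 1.06×10^7/14297 = 741.39 A.
I_p = I_s × N_s/N_p = 741.39 × 185/1708 = 80.3 A.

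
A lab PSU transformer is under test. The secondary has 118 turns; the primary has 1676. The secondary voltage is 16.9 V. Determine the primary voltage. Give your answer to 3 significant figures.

V_p/V_s = N_p/N_s, so V_p = 16.9 × 1676/118 = 240 V.

V_p ≈ 240 V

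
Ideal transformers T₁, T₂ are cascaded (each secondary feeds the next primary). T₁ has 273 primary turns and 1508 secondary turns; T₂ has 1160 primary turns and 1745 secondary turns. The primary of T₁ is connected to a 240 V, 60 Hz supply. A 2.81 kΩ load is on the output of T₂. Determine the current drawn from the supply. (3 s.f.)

I_supply ≈ 5.90 A

Secondary of T₁: V = 240.00 × 1508/273 = 1325.7 V.
Secondary of T₂: V = 1325.7 × 1745/1160 = 1994.3 V.
I_load = 1994.3/2810 = 0.70971 A, so P_out = 1994.3 × 0.70971 = 1415.4 W.
All ideal ⇒ P_in = P_out, so I_supply = 1415.4/240 = 5.90 A.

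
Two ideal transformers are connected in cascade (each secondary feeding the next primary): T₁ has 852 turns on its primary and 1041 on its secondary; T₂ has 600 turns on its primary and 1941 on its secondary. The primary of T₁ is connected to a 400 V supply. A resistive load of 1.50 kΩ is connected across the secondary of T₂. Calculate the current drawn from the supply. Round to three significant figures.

I_supply ≈ 4.17 A

After T₁: V = 400.00 × 1041/852 = 488.73 V.
After T₂: V = 488.73 × 1941/600 = 1581.0 V.
I_load = 1581.0/1500 = 1.0540 A, so P_out = 1581.0 × 1.0540 = 1666.5 W.
All ideal ⇒ P_in = P_out, so I_supply = 1666.5/400 = 4.17 A.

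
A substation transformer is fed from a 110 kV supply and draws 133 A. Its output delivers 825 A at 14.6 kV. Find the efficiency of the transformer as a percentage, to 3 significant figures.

η ≈ 82.3%

P_in = 110000 × 133 = 1.46300×10^7 W.
P_out = 14600 × 825 = 1.20450×10^7 W.
η = P_out/P_in = 1.20450×10^7/(1.46300×10^7) = 0.823.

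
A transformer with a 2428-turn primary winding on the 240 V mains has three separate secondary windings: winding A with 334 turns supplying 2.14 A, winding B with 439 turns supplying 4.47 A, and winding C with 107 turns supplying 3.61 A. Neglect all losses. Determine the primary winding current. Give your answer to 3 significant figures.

I_p ≈ 1.26 A

V_A = 240 × 334/2428 = 33.015 V; V_B = 240 × 439/2428 = 43.394 V; V_C = 240 × 107/2428 = 10.577 V.
P_out = V_A I_A + V_B I_B + V_C I_C = 33.015×2.14 + 43.394×4.47 + 10.577×3.61 = 70.652 + 193.97 + 38.182 = 302.80 W.
Ideal ⇒ P_in = P_out, so I_p = P_out/V_p = 302.80/240 = 1.26 A.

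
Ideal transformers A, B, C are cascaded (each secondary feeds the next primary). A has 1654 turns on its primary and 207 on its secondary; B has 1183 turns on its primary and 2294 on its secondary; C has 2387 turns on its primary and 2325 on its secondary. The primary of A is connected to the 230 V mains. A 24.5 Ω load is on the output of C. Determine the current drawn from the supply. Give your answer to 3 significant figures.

I_supply ≈ 0.525 A

Secondary of A: V = 230.00 × 207/1654 = 28.785 V.
Secondary of B: V = 28.785 × 2294/1183 = 55.818 V.
Secondary of C: V = 55.818 × 2325/2387 = 54.368 V.
I_load = 54.368/24.5 = 2.2191 A, so P_out = 54.368 × 2.2191 = 120.65 W.
All ideal ⇒ P_in = P_out, so I_supply = 120.65/230 = 0.525 A.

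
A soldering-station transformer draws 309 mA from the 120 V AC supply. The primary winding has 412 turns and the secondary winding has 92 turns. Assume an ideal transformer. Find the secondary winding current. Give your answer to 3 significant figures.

I_s ≈ 1.38 A

I_s/I_p = N_p/N_s, so I_s = 0.309 × 412/92 = 1.38 A.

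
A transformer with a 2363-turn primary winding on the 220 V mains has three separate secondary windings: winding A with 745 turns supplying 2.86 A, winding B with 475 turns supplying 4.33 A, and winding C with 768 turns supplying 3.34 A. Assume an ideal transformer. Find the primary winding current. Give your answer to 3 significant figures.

V_A = 220 × 745/2363 = 69.361 V; V_B = 220 × 475/2363 = 44.223 V; V_C = 220 × 768/2363 = 71.502 V.
P_out = V_A I_A + V_B I_B + V_C I_C = 69.361×2.86 + 44.223×4.33 + 71.502×3.34 = 198.37 + 191.49 + 238.82 = 628.68 W.
Ideal ⇒ P_in = P_out, so I_p = P_out/V_p = 628.68/220 = 2.86 A.

I_p ≈ 2.86 A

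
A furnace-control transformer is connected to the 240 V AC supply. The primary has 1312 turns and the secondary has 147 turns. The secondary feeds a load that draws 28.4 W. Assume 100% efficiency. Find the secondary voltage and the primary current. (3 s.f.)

V_s = V_p × N_s/N_p = 240 × 147/1312 = 26.890 V.
I_s = P/V_s = 28.4/26.890 = 1.0561 A.
I_p = I_s × N_s/N_p = 1.0561 × 147/1312 = 0.118 A.

V_s ≈ 26.9 V, I_p ≈ 0.118 A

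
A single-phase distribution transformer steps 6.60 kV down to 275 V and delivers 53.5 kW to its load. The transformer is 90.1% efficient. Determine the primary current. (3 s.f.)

I_p ≈ 9.00 A

P_in = P_out/η = 53500/0.901 = 59378 W.
I_p = P_in/V_p = 59378/6600 = 9.00 A.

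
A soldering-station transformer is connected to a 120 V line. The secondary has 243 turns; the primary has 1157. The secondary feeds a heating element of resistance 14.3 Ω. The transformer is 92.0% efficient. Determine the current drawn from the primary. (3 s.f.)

V_s = 120 × 243/1157 = 25.203 V.
I_s = V_s/R = 25.203/14.3 = 1.7625 A.
P_out = V_s I_s = 25.203 × 1.7625 = 44.419 W.
P_in = P_out/η = 44.419/0.920 = 48.282 W.
I_p = P_in/V_p = 48.282/120 = 0.402 A.

I_p ≈ 0.402 A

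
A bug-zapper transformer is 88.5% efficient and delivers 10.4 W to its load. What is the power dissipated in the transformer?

P_loss ≈ 1.35 W

P_in = P_out/η = 10.4/0.885 = 11.7514 W.
P_loss = P_in − P_out = 11.7514 − 10.4 = 1.35 W.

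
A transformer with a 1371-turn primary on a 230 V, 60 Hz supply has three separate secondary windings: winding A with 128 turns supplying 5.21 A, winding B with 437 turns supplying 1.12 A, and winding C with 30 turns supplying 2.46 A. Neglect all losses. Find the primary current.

I_p ≈ 0.897 A

V_A = 230 × 128/1371 = 21.473 V; V_B = 230 × 437/1371 = 73.311 V; V_C = 230 × 30/1371 = 5.0328 V.
P_out = V_A I_A + V_B I_B + V_C I_C = 21.473×5.21 + 73.311×1.12 + 5.0328×2.46 = 111.88 + 82.109 + 12.381 = 206.37 W.
Ideal ⇒ P_in = P_out, so I_p = P_out/V_p = 206.37/230 = 0.897 A.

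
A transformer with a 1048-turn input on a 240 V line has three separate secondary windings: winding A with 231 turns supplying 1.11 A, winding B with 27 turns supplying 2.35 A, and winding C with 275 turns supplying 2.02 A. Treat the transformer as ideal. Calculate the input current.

I_in ≈ 0.835 A

V_A = 240 × 231/1048 = 52.901 V; V_B = 240 × 27/1048 = 6.1832 V; V_C = 240 × 275/1048 = 62.977 V.
P_out = V_A I_A + V_B I_B + V_C I_C = 52.901×1.11 + 6.1832×2.35 + 62.977×2.02 = 58.720 + 14.531 + 127.21 = 200.46 W.
Ideal ⇒ P_in = P_out, so I_in = P_out/V_in = 200.46/240 = 0.835 A.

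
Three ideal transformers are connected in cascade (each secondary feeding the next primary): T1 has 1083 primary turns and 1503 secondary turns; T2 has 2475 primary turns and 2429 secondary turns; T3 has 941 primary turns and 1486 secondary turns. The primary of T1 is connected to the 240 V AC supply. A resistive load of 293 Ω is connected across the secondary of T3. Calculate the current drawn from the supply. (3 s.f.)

I_supply ≈ 3.79 A

Secondary of T1: V = 240.00 × 1503/1083 = 333.07 V.
Secondary of T2: V = 333.07 × 2429/2475 = 326.88 V.
Secondary of T3: V = 326.88 × 1486/941 = 516.21 V.
I_load = 516.21/293 = 1.7618 A, so P_out = 516.21 × 1.7618 = 909.45 W.
All ideal ⇒ P_in = P_out, so I_supply = 909.45/240 = 3.79 A.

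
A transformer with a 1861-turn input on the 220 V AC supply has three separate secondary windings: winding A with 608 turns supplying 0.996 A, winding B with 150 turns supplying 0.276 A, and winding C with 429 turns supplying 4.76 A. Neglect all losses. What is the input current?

I_in ≈ 1.44 A

V_A = 220 × 608/1861 = 71.875 V; V_B = 220 × 150/1861 = 17.732 V; V_C = 220 × 429/1861 = 50.715 V.
P_out = V_A I_A + V_B I_B + V_C I_C = 71.875×0.996 + 17.732×0.276 + 50.715×4.76 = 71.588 + 4.8941 + 241.40 = 317.88 W.
Ideal ⇒ P_in = P_out, so I_in = P_out/V_in = 317.88/220 = 1.44 A.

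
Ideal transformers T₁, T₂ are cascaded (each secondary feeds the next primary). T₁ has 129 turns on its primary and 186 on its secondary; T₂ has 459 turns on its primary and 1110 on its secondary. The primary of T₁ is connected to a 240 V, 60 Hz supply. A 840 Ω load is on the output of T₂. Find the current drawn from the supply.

I_supply ≈ 3.47 A

After T₁: V = 240.00 × 186/129 = 346.05 V.
After T₂: V = 346.05 × 1110/459 = 836.84 V.
I_load = 836.84/840 = 0.99624 A, so P_out = 836.84 × 0.99624 = 833.70 W.
All ideal ⇒ P_in = P_out, so I_supply = 833.70/240 = 3.47 A.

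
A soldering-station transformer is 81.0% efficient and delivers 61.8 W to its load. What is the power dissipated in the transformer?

P_in = P_out/η = 61.8/0.810 = 76.2963 W.
P_loss = P_in − P_out = 76.2963 − 61.8 = 14.5 W.

P_loss ≈ 14.5 W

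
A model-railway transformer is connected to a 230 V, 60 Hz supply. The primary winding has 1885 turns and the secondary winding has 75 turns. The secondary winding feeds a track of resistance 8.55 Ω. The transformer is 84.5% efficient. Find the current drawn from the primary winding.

I_p ≈ 0.0504 A

V_s = 230 × 75/1885 = 9.1512 V.
I_s = V_s/R = 9.1512/8.55 = 1.0703 A.
P_out = V_s I_s = 9.1512 × 1.0703 = 9.7947 W.
P_in = P_out/η = 9.7947/0.845 = 11.591 W.
I_p = P_in/V_p = 11.591/230 = 0.0504 A.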